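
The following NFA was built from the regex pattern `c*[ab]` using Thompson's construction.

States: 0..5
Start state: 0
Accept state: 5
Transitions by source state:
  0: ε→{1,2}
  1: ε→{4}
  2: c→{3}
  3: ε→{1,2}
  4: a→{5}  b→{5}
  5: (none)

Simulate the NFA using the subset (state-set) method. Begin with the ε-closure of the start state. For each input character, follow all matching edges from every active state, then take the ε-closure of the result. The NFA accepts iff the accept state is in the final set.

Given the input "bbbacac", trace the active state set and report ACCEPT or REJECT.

S₀ = ε-closure({0}) = {0,1,2,4}
'b' @ 1: {5}  [accepting]
'b' @ 2: {}  — dead — no transitions
rest 'bacac' ignored (set empty)
end set {} — state 5 not in

Answer: REJECT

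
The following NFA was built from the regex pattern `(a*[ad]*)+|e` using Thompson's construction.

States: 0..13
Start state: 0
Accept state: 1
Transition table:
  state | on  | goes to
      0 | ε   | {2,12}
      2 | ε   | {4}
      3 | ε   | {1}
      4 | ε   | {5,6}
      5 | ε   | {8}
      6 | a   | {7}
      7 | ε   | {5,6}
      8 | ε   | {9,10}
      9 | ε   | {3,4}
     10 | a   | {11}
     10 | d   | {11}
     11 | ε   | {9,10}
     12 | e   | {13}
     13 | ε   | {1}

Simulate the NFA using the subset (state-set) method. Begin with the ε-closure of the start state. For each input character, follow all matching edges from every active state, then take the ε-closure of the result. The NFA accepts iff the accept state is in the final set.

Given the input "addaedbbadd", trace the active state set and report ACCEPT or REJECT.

initial (ε-close {0}): {0,1,2,3,4,5,6,8,9,10,12}
'a' @ 1: {1,3,4,5,6,7,8,9,10,11}  [accepting]
'd' @ 2: {1,3,4,5,6,8,9,10,11}  [accepting]
'd' @ 3: {1,3,4,5,6,8,9,10,11}  [accepting]
'a' @ 4: {1,3,4,5,6,7,8,9,10,11}  [accepting]
'e' @ 5: {}  — state set empty
rest 'dbbadd' ignored (set empty)
end set {} — state 1 not in

Answer: REJECT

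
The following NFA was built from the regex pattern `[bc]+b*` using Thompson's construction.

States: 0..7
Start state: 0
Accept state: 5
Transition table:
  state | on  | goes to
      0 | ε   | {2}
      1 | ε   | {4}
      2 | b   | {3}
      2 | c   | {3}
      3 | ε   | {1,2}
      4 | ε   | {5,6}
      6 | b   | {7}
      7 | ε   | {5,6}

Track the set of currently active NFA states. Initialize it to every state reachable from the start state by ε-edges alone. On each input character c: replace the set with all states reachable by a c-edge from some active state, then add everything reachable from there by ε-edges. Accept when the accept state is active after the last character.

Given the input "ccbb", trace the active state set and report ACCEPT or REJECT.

Answer: ACCEPT

Trace:
S₀ = ε-closure({0}) = {0,2}
'c' @ 1: {1,2,3,4,5,6}  [accepting]
'c' @ 2: {1,2,3,4,5,6}  [accepting]
'b' @ 3: {1,2,3,4,5,6,7}  [accepting]
'b' @ 4: {1,2,3,4,5,6,7}  [accepting]
end set {1,2,3,4,5,6,7} — state 5 in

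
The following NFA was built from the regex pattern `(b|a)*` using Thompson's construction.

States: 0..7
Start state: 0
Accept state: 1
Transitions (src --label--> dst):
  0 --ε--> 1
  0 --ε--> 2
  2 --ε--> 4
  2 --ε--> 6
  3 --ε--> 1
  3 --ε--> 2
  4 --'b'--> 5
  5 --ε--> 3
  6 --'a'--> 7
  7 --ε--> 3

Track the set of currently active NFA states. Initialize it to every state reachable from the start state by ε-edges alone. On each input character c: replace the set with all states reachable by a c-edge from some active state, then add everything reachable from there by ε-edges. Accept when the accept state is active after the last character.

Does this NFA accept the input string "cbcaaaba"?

S₀ = ε-closure({0}) = {0,1,2,4,6}
'c' @ 1: {}  — state set empty
rest 'bcaaaba' ignored (set empty)
final: {}; accept 1 not in set

Answer: REJECT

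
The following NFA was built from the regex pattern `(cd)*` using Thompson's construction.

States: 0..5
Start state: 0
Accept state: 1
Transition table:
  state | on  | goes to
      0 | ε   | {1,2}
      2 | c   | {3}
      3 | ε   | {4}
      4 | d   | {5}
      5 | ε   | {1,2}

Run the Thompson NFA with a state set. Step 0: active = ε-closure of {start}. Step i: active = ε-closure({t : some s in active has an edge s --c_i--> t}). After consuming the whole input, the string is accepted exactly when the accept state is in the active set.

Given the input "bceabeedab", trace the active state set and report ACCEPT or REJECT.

start: ε-closure({0}) = {0,1,2}
'b' @ 1: {}  — state set empty
rest 'ceabeedab' ignored (set empty)
end set {} — state 1 not in

Answer: REJECT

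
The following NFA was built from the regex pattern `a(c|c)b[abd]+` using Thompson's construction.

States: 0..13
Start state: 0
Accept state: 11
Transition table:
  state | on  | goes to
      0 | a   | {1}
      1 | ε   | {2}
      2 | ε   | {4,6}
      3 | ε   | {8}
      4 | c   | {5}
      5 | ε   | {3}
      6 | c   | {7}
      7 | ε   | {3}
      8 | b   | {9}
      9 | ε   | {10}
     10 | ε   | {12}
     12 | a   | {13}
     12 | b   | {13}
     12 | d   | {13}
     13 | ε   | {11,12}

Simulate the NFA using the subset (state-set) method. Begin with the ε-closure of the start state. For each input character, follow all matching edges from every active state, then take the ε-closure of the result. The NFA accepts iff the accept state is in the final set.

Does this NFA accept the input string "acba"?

Answer: ACCEPT

Steps:
S₀ = ε-closure({0}) = {0}
'a' @ 1: {1,2,4,6}
'c' @ 2: {3,5,7,8}
'b' @ 3: {9,10,12}
'a' @ 4: {11,12,13}  (accept∈set)
final: {11,12,13}; accept 11 in set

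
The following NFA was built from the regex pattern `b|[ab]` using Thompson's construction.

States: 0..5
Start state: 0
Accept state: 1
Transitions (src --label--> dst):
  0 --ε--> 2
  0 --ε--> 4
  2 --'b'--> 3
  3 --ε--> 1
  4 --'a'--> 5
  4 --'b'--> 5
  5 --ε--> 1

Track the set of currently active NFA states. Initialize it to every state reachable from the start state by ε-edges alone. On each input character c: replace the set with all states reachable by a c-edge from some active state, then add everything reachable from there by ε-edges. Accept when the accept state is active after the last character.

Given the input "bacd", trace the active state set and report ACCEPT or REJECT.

Answer: REJECT

Steps:
start: ε-closure({0}) = {0,2,4}
'b' @ 1: {1,3,5}  (accept∈set)
'a' @ 2: {}  — dead — no transitions
rest 'cd' ignored (set empty)
final: {}; accept 1 not in set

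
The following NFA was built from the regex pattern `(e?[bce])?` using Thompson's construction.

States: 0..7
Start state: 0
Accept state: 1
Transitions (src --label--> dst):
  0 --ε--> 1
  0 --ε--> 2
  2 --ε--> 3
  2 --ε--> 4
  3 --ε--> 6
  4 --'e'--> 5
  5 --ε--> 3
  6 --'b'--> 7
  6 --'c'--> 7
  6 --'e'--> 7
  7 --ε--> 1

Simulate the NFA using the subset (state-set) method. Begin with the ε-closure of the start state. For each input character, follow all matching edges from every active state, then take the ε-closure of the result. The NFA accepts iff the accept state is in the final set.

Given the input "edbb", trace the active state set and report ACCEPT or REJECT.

Answer: REJECT

Derivation:
S₀ = ε-closure({0}) = {0,1,2,3,4,6}
'e' @ 1: {1,3,5,6,7}  (accept∈set)
'd' @ 2: {}  — no active states
rest 'bb' ignored (set empty)
final: {}; accept 1 not in set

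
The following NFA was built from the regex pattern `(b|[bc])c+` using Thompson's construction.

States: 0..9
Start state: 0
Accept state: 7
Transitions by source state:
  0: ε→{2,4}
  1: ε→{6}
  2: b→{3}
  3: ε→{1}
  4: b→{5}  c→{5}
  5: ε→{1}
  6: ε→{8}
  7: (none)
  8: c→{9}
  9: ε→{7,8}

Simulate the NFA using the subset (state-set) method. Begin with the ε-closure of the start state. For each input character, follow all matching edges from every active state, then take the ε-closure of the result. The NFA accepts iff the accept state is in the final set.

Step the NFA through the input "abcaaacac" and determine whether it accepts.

Answer: REJECT

Trace:
initial (ε-close {0}): {0,2,4}
'a' @ 1: {}  — state set empty
rest 'bcaaacac' ignored (set empty)
after full input: {}  (accept=7 not in)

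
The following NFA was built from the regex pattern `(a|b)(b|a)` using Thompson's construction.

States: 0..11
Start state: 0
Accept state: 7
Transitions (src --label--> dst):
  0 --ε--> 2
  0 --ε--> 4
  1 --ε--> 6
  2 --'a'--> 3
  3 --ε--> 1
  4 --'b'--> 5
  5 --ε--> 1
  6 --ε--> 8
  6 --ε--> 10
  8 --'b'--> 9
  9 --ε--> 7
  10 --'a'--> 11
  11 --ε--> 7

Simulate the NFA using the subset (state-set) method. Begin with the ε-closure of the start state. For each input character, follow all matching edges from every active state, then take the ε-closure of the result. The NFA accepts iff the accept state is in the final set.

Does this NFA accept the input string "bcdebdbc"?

initial (ε-close {0}): {0,2,4}
'b' @ 1: {1,5,6,8,10}
'c' @ 2: {}  — dead — no transitions
rest 'debdbc' ignored (set empty)
end set {} — state 7 not in

Answer: REJECT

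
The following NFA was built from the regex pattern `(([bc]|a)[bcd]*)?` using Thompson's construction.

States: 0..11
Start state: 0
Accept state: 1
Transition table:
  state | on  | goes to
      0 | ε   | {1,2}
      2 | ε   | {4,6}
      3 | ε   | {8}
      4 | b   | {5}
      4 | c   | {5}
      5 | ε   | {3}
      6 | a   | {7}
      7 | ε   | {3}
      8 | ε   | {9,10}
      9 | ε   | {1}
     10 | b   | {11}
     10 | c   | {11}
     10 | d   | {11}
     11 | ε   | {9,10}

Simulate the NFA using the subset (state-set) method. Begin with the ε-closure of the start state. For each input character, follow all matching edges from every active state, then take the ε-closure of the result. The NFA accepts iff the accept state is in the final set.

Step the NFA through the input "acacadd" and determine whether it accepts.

initial (ε-close {0}): {0,1,2,4,6}
'a' @ 1: {1,3,7,8,9,10}  (accept∈set)
'c' @ 2: {1,9,10,11}  (accept∈set)
'a' @ 3: {}  — dead — no transitions
rest 'cadd' ignored (set empty)
final: {}; accept 1 not in set

Answer: REJECT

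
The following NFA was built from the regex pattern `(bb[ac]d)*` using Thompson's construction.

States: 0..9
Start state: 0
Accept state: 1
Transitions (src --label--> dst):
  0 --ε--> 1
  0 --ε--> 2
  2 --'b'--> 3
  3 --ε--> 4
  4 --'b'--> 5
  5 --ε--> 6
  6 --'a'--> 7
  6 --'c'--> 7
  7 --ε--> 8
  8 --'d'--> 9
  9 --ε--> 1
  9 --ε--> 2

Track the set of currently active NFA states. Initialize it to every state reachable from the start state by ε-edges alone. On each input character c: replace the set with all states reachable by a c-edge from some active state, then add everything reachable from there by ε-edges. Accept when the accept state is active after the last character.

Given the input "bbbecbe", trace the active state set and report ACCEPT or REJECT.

start: ε-closure({0}) = {0,1,2}
'b' @ 1: {3,4}
'b' @ 2: {5,6}
'b' @ 3: {}  — no active states
rest 'ecbe' ignored (set empty)
final: {}; accept 1 not in set

Answer: REJECT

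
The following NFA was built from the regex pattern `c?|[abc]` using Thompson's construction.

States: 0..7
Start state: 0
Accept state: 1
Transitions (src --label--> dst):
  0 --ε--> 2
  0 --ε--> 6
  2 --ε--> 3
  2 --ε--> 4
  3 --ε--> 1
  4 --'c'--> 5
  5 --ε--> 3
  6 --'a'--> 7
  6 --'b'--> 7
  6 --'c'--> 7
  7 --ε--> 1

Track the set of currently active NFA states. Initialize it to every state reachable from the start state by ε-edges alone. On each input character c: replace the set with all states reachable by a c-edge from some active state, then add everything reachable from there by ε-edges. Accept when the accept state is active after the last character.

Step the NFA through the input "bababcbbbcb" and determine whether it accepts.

initial (ε-close {0}): {0,1,2,3,4,6}
'b' @ 1: {1,7}  [accepting]
'a' @ 2: {}  — dead — no transitions
rest 'babcbbbcb' ignored (set empty)
final: {}; accept 1 not in set

Answer: REJECT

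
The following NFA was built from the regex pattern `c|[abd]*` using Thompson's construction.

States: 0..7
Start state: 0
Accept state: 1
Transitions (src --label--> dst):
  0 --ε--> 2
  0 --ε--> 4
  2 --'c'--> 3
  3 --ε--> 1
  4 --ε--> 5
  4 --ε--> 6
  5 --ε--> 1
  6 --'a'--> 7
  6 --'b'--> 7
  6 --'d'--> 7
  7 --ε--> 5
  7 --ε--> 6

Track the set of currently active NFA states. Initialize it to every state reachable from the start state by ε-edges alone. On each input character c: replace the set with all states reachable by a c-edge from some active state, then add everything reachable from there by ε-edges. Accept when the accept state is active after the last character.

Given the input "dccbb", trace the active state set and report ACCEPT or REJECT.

initial (ε-close {0}): {0,1,2,4,5,6}
'd' @ 1: {1,5,6,7}  ✓accept
'c' @ 2: {}  — dead — no transitions
rest 'cbb' ignored (set empty)
end set {} — state 1 not in

Answer: REJECT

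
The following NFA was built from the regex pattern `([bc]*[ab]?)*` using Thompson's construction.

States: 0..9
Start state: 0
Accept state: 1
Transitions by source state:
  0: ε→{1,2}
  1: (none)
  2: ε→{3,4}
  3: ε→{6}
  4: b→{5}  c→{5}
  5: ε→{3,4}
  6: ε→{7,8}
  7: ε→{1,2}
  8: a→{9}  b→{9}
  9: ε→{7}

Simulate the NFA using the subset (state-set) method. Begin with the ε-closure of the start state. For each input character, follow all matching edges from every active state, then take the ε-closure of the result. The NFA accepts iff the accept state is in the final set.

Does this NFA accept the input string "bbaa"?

S₀ = ε-closure({0}) = {0,1,2,3,4,6,7,8}
'b' @ 1: {1,2,3,4,5,6,7,8,9}  [accepting]
'b' @ 2: {1,2,3,4,5,6,7,8,9}  [accepting]
'a' @ 3: {1,2,3,4,6,7,8,9}  [accepting]
'a' @ 4: {1,2,3,4,6,7,8,9}  [accepting]
final: {1,2,3,4,6,7,8,9}; accept 1 in set

Answer: ACCEPT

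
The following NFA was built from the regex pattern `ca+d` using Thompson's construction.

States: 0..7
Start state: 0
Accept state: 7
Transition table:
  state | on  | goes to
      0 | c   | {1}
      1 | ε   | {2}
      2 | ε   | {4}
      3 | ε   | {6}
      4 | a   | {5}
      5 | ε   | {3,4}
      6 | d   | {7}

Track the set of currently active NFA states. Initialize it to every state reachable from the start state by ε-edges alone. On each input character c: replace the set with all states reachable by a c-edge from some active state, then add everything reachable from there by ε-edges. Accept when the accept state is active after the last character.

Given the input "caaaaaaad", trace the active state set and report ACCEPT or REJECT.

Answer: ACCEPT

Steps:
start: ε-closure({0}) = {0}
'c' @ 1: {1,2,4}
'a' @ 2: {3,4,5,6}
'a' @ 3: {3,4,5,6}
'a' @ 4: {3,4,5,6}
'a' @ 5: {3,4,5,6}
'a' @ 6: {3,4,5,6}
'a' @ 7: {3,4,5,6}
'a' @ 8: {3,4,5,6}
'd' @ 9: {7}  (accept∈set)
after full input: {7}  (accept=7 in)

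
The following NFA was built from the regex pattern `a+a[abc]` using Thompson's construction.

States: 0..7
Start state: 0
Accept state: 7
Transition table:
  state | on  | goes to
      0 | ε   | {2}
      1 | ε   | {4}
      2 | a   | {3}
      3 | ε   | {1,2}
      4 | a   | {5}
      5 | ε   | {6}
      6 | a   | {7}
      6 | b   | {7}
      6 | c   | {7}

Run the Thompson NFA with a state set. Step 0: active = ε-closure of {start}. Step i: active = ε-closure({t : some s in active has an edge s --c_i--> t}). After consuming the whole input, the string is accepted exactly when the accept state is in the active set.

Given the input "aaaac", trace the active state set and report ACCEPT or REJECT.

initial (ε-close {0}): {0,2}
'a' @ 1: {1,2,3,4}
'a' @ 2: {1,2,3,4,5,6}
'a' @ 3: {1,2,3,4,5,6,7}  ✓accept
'a' @ 4: {1,2,3,4,5,6,7}  ✓accept
'c' @ 5: {7}  ✓accept
final: {7}; accept 7 in set

Answer: ACCEPT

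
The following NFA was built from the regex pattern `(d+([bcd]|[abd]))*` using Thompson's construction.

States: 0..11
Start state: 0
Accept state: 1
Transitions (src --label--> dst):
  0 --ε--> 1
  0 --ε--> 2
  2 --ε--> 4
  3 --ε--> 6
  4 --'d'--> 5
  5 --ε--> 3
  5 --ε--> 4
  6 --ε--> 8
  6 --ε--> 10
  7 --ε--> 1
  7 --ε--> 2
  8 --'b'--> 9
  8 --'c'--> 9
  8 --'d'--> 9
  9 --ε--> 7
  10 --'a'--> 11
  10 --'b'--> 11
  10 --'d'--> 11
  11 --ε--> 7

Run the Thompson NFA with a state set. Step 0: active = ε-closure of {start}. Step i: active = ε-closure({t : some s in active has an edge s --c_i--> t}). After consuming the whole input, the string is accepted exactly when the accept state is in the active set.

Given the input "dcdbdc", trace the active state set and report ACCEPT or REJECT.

Answer: ACCEPT

Derivation:
start: ε-closure({0}) = {0,1,2,4}
'd' @ 1: {3,4,5,6,8,10}
'c' @ 2: {1,2,4,7,9}  [accepting]
'd' @ 3: {3,4,5,6,8,10}
'b' @ 4: {1,2,4,7,9,11}  [accepting]
'd' @ 5: {3,4,5,6,8,10}
'c' @ 6: {1,2,4,7,9}  [accepting]
after full input: {1,2,4,7,9}  (accept=1 in)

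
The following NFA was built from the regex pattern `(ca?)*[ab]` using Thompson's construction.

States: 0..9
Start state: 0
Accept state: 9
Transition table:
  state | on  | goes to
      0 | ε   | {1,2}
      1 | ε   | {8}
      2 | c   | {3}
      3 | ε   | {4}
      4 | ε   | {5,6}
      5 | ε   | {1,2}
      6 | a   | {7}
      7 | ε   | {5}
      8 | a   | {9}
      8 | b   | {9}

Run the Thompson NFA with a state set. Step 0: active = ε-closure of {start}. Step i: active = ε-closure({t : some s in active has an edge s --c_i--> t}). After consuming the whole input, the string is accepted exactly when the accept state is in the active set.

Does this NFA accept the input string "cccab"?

Answer: ACCEPT

Trace:
start: ε-closure({0}) = {0,1,2,8}
'c' @ 1: {1,2,3,4,5,6,8}
'c' @ 2: {1,2,3,4,5,6,8}
'c' @ 3: {1,2,3,4,5,6,8}
'a' @ 4: {1,2,5,7,8,9}  ✓accept
'b' @ 5: {9}  ✓accept
end set {9} — state 9 in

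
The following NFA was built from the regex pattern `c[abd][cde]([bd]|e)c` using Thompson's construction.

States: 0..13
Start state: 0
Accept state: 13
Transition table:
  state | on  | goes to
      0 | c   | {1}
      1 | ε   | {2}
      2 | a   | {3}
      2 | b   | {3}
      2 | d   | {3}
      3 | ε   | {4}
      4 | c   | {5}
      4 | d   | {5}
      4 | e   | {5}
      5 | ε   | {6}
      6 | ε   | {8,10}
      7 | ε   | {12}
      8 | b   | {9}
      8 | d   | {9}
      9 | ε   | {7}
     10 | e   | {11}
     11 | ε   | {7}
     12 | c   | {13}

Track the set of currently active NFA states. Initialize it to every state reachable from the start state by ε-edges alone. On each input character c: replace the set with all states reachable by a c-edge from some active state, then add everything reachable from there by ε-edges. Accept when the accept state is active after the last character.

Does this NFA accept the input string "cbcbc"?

S₀ = ε-closure({0}) = {0}
'c' @ 1: {1,2}
'b' @ 2: {3,4}
'c' @ 3: {5,6,8,10}
'b' @ 4: {7,9,12}
'c' @ 5: {13}  [accepting]
after full input: {13}  (accept=13 in)

Answer: ACCEPT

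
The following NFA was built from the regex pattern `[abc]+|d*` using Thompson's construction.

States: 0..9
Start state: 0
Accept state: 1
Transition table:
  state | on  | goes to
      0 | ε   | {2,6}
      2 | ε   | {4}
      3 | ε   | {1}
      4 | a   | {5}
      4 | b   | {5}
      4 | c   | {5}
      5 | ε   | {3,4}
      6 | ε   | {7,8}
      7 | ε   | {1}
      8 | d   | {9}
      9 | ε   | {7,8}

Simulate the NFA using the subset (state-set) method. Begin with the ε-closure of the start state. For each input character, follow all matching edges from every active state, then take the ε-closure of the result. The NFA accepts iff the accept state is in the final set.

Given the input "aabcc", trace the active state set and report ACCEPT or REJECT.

initial (ε-close {0}): {0,1,2,4,6,7,8}
'a' @ 1: {1,3,4,5}  (accept∈set)
'a' @ 2: {1,3,4,5}  (accept∈set)
'b' @ 3: {1,3,4,5}  (accept∈set)
'c' @ 4: {1,3,4,5}  (accept∈set)
'c' @ 5: {1,3,4,5}  (accept∈set)
final: {1,3,4,5}; accept 1 in set

Answer: ACCEPT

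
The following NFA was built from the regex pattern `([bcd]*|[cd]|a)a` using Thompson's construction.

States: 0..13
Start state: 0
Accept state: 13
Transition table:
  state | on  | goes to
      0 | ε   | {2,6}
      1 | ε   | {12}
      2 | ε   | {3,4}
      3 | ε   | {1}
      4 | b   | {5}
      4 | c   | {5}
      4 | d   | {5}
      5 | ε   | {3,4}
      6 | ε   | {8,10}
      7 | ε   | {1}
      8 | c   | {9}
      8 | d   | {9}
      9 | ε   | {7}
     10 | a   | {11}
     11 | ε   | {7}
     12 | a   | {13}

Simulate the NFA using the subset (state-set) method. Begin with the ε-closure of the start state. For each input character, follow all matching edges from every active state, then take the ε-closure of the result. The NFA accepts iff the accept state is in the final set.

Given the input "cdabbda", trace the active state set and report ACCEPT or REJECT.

start: ε-closure({0}) = {0,1,2,3,4,6,8,10,12}
'c' @ 1: {1,3,4,5,7,9,12}
'd' @ 2: {1,3,4,5,12}
'a' @ 3: {13}  ✓accept
'b' @ 4: {}  — state set empty
rest 'bda' ignored (set empty)
after full input: {}  (accept=13 not in)

Answer: REJECT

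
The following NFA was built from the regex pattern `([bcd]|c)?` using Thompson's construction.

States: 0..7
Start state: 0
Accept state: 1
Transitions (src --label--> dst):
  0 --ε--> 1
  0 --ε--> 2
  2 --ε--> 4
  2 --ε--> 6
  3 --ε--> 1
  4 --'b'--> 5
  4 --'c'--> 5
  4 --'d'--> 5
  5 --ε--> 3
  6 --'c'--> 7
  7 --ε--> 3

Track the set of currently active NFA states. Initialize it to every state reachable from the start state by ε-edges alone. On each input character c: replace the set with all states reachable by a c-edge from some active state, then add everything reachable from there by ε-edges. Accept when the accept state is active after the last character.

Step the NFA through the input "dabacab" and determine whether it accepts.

Answer: REJECT

Trace:
initial (ε-close {0}): {0,1,2,4,6}
'd' @ 1: {1,3,5}  (accept∈set)
'a' @ 2: {}  — no active states
rest 'bacab' ignored (set empty)
after full input: {}  (accept=1 not in)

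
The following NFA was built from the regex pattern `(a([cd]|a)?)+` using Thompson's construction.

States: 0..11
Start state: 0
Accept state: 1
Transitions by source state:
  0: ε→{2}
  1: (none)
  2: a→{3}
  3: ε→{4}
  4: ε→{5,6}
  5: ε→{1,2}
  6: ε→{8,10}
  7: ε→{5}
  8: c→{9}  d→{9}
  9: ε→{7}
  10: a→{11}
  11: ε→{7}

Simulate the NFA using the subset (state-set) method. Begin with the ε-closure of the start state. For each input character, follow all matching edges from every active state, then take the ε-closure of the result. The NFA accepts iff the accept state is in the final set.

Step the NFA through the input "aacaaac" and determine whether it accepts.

Answer: ACCEPT

Derivation:
start: ε-closure({0}) = {0,2}
'a' @ 1: {1,2,3,4,5,6,8,10}  [accepting]
'a' @ 2: {1,2,3,4,5,6,7,8,10,11}  [accepting]
'c' @ 3: {1,2,5,7,9}  [accepting]
'a' @ 4: {1,2,3,4,5,6,8,10}  [accepting]
'a' @ 5: {1,2,3,4,5,6,7,8,10,11}  [accepting]
'a' @ 6: {1,2,3,4,5,6,7,8,10,11}  [accepting]
'c' @ 7: {1,2,5,7,9}  [accepting]
end set {1,2,5,7,9} — state 1 in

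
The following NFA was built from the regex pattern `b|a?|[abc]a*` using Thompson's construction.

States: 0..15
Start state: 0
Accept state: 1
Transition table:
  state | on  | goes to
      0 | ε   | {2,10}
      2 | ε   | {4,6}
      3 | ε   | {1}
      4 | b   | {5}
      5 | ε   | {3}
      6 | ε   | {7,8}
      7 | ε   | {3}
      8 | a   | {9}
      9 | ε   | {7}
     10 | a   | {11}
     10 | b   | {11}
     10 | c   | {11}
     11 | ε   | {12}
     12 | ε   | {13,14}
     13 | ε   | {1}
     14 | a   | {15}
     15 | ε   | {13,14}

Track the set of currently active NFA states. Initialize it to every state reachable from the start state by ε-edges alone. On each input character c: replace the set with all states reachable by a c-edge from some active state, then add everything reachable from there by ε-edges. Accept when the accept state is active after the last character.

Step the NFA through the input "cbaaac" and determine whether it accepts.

initial (ε-close {0}): {0,1,2,3,4,6,7,8,10}
'c' @ 1: {1,11,12,13,14}  [accepting]
'b' @ 2: {}  — dead — no transitions
rest 'aaac' ignored (set empty)
final: {}; accept 1 not in set

Answer: REJECT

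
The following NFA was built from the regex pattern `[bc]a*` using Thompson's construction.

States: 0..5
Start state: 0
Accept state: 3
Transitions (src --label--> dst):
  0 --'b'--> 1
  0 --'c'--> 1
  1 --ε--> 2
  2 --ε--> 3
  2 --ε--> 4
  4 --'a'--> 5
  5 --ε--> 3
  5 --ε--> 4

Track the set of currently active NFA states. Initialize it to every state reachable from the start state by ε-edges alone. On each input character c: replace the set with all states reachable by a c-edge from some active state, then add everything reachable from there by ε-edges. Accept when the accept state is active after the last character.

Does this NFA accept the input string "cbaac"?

initial (ε-close {0}): {0}
'c' @ 1: {1,2,3,4}  (accept∈set)
'b' @ 2: {}  — no active states
rest 'aac' ignored (set empty)
end set {} — state 3 not in

Answer: REJECT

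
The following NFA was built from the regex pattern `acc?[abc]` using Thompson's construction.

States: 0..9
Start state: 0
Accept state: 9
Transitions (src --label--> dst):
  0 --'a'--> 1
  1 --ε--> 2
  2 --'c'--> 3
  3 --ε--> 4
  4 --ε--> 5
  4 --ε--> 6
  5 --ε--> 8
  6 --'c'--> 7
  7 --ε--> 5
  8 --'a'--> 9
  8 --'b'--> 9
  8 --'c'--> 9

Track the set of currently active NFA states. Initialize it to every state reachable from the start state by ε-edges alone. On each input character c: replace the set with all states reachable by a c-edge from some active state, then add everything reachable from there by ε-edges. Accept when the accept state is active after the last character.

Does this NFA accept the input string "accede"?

initial (ε-close {0}): {0}
'a' @ 1: {1,2}
'c' @ 2: {3,4,5,6,8}
'c' @ 3: {5,7,8,9}  [accepting]
'e' @ 4: {}  — state set empty
rest 'de' ignored (set empty)
end set {} — state 9 not in

Answer: REJECT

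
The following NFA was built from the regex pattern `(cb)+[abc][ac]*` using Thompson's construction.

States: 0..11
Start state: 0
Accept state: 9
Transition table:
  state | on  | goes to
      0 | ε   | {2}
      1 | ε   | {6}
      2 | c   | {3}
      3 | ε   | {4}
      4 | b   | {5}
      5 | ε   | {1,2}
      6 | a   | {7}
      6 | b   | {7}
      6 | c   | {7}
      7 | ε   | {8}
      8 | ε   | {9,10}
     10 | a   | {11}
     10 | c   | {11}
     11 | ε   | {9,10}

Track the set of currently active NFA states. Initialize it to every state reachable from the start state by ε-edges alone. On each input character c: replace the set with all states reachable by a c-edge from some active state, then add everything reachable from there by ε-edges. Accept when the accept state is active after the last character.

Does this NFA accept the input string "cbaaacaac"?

Answer: ACCEPT

Steps:
S₀ = ε-closure({0}) = {0,2}
'c' @ 1: {3,4}
'b' @ 2: {1,2,5,6}
'a' @ 3: {7,8,9,10}  ✓accept
'a' @ 4: {9,10,11}  ✓accept
'a' @ 5: {9,10,11}  ✓accept
'c' @ 6: {9,10,11}  ✓accept
'a' @ 7: {9,10,11}  ✓accept
'a' @ 8: {9,10,11}  ✓accept
'c' @ 9: {9,10,11}  ✓accept
end set {9,10,11} — state 9 in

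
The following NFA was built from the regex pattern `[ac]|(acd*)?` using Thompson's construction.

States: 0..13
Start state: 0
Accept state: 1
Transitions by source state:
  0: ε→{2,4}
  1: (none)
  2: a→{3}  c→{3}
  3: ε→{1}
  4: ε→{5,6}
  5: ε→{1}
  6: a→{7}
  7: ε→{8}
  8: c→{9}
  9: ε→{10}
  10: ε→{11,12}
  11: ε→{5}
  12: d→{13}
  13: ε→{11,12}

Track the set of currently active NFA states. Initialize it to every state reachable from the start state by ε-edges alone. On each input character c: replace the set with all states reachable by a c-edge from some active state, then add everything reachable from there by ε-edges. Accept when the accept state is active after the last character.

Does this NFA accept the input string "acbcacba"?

initial (ε-close {0}): {0,1,2,4,5,6}
'a' @ 1: {1,3,7,8}  ✓accept
'c' @ 2: {1,5,9,10,11,12}  ✓accept
'b' @ 3: {}  — state set empty
rest 'cacba' ignored (set empty)
after full input: {}  (accept=1 not in)

Answer: REJECT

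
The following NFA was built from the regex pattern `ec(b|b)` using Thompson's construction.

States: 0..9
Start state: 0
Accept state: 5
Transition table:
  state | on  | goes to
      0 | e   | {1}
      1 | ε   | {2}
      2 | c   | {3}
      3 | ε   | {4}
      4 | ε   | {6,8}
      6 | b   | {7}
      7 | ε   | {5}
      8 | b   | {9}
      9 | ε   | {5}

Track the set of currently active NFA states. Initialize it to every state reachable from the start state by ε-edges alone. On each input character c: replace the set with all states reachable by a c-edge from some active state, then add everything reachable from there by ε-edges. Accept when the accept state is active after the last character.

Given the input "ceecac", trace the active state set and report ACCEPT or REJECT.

Answer: REJECT

Steps:
start: ε-closure({0}) = {0}
'c' @ 1: {}  — no active states
rest 'eecac' ignored (set empty)
end set {} — state 5 not in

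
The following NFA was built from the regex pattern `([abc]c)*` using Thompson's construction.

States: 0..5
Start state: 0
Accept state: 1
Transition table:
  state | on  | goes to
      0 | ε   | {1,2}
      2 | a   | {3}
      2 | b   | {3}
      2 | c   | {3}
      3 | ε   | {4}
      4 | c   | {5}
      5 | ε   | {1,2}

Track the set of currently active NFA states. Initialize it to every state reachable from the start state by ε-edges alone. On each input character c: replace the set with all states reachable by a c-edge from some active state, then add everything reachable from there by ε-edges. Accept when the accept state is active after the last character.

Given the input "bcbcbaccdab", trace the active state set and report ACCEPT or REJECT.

Answer: REJECT

Steps:
start: ε-closure({0}) = {0,1,2}
'b' @ 1: {3,4}
'c' @ 2: {1,2,5}  ✓accept
'b' @ 3: {3,4}
'c' @ 4: {1,2,5}  ✓accept
'b' @ 5: {3,4}
'a' @ 6: {}  — dead — no transitions
rest 'ccdab' ignored (set empty)
after full input: {}  (accept=1 not in)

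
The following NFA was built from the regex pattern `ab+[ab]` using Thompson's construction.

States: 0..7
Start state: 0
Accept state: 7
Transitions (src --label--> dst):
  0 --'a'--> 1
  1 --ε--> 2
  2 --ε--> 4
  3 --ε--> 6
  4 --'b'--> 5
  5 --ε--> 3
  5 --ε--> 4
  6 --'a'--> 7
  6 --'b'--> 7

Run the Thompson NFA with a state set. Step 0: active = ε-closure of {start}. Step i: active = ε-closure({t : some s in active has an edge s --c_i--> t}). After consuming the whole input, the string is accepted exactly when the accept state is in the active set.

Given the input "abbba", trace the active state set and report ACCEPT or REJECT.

Answer: ACCEPT

Derivation:
start: ε-closure({0}) = {0}
'a' @ 1: {1,2,4}
'b' @ 2: {3,4,5,6}
'b' @ 3: {3,4,5,6,7}  ✓accept
'b' @ 4: {3,4,5,6,7}  ✓accept
'a' @ 5: {7}  ✓accept
after full input: {7}  (accept=7 in)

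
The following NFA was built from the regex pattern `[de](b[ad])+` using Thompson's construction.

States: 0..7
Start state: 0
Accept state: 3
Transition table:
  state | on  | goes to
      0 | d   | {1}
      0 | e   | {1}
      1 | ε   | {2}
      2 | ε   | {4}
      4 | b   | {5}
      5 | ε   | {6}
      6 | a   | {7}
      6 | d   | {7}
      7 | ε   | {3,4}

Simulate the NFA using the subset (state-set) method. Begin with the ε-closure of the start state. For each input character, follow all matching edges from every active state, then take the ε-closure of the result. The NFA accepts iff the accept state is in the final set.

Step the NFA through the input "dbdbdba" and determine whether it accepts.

Answer: ACCEPT

Steps:
initial (ε-close {0}): {0}
'd' @ 1: {1,2,4}
'b' @ 2: {5,6}
'd' @ 3: {3,4,7}  (accept∈set)
'b' @ 4: {5,6}
'd' @ 5: {3,4,7}  (accept∈set)
'b' @ 6: {5,6}
'a' @ 7: {3,4,7}  (accept∈set)
end set {3,4,7} — state 3 in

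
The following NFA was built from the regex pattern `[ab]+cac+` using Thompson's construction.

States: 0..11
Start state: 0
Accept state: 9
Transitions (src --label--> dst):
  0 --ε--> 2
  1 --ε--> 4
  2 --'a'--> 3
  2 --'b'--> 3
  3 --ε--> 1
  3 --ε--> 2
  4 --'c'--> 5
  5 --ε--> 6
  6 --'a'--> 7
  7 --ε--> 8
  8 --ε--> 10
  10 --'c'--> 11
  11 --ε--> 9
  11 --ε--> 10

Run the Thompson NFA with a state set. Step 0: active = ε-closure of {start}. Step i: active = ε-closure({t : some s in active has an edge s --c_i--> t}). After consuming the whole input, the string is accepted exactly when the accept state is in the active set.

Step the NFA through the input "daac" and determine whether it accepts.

start: ε-closure({0}) = {0,2}
'd' @ 1: {}  — state set empty
rest 'aac' ignored (set empty)
end set {} — state 9 not in

Answer: REJECT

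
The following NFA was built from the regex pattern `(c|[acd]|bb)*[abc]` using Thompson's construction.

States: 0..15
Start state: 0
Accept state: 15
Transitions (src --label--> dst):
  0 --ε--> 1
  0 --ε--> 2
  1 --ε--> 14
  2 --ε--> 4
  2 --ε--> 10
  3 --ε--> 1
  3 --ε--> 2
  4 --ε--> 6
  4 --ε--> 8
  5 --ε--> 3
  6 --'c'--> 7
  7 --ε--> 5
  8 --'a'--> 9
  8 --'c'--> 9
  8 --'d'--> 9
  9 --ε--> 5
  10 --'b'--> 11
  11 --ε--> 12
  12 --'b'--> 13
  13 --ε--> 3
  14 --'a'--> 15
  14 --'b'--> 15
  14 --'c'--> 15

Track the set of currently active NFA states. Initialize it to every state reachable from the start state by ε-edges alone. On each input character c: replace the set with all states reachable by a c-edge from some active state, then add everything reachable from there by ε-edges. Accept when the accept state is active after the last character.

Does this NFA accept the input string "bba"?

start: ε-closure({0}) = {0,1,2,4,6,8,10,14}
'b' @ 1: {11,12,15}  ✓accept
'b' @ 2: {1,2,3,4,6,8,10,13,14}
'a' @ 3: {1,2,3,4,5,6,8,9,10,14,15}  ✓accept
after full input: {1,2,3,4,5,6,8,9,10,14,15}  (accept=15 in)

Answer: ACCEPT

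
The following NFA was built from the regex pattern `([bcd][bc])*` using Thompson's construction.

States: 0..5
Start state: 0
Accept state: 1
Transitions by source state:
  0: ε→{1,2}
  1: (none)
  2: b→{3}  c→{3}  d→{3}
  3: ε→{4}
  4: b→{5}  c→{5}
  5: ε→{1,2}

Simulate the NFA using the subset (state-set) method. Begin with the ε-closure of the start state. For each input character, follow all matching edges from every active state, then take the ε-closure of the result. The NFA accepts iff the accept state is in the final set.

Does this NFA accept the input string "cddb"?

initial (ε-close {0}): {0,1,2}
'c' @ 1: {3,4}
'd' @ 2: {}  — no active states
rest 'db' ignored (set empty)
end set {} — state 1 not in

Answer: REJECT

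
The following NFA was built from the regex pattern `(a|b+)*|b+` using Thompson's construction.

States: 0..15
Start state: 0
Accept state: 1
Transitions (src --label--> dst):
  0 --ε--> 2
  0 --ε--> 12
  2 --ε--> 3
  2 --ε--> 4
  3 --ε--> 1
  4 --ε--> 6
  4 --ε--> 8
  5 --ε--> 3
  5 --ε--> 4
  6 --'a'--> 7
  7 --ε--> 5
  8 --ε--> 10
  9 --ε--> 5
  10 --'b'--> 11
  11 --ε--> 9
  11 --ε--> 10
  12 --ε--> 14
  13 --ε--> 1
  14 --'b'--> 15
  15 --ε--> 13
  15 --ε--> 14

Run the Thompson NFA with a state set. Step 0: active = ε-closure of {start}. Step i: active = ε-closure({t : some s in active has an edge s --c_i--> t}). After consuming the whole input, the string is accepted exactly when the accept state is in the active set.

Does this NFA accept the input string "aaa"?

S₀ = ε-closure({0}) = {0,1,2,3,4,6,8,10,12,14}
'a' @ 1: {1,3,4,5,6,7,8,10}  [accepting]
'a' @ 2: {1,3,4,5,6,7,8,10}  [accepting]
'a' @ 3: {1,3,4,5,6,7,8,10}  [accepting]
end set {1,3,4,5,6,7,8,10} — state 1 in

Answer: ACCEPT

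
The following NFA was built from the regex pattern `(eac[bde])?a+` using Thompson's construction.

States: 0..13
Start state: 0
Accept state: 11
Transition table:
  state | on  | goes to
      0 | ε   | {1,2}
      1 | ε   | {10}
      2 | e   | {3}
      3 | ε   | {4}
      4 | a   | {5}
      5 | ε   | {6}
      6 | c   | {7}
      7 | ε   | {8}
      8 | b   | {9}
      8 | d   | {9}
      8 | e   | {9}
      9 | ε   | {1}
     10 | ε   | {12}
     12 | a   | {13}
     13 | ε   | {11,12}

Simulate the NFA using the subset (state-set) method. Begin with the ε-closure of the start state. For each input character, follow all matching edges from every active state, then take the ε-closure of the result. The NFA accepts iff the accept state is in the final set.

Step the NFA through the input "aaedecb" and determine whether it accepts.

S₀ = ε-closure({0}) = {0,1,2,10,12}
'a' @ 1: {11,12,13}  (accept∈set)
'a' @ 2: {11,12,13}  (accept∈set)
'e' @ 3: {}  — no active states
rest 'decb' ignored (set empty)
end set {} — state 11 not in

Answer: REJECT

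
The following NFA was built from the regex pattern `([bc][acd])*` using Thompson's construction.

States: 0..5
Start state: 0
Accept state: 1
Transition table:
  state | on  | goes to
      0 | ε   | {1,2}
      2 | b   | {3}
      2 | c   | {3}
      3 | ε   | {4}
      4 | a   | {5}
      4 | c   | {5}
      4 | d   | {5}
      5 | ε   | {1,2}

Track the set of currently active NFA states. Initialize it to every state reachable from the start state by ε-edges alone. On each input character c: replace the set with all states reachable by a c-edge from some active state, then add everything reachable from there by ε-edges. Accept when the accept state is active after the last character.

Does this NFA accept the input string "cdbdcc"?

initial (ε-close {0}): {0,1,2}
'c' @ 1: {3,4}
'd' @ 2: {1,2,5}  (accept∈set)
'b' @ 3: {3,4}
'd' @ 4: {1,2,5}  (accept∈set)
'c' @ 5: {3,4}
'c' @ 6: {1,2,5}  (accept∈set)
after full input: {1,2,5}  (accept=1 in)

Answer: ACCEPT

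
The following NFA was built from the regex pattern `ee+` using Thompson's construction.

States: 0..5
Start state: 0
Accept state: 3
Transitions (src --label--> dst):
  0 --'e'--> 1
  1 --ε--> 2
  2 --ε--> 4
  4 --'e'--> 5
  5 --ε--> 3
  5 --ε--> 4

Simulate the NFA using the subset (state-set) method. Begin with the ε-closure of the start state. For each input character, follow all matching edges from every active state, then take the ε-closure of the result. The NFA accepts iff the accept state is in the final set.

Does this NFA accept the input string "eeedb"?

S₀ = ε-closure({0}) = {0}
'e' @ 1: {1,2,4}
'e' @ 2: {3,4,5}  [accepting]
'e' @ 3: {3,4,5}  [accepting]
'd' @ 4: {}  — no active states
rest 'b' ignored (set empty)
final: {}; accept 3 not in set

Answer: REJECT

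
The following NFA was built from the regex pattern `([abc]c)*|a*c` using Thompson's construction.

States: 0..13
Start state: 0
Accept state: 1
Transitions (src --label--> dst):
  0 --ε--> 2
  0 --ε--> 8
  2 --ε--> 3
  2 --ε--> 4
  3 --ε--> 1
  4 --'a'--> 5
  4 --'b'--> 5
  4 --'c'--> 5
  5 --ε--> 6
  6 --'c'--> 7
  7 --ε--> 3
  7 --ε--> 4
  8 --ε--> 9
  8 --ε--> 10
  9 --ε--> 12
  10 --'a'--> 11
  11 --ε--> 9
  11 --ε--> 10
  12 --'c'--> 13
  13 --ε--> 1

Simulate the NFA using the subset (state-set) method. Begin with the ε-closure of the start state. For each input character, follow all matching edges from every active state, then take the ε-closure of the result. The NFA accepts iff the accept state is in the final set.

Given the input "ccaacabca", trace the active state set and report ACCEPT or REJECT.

initial (ε-close {0}): {0,1,2,3,4,8,9,10,12}
'c' @ 1: {1,5,6,13}  (accept∈set)
'c' @ 2: {1,3,4,7}  (accept∈set)
'a' @ 3: {5,6}
'a' @ 4: {}  — no active states
rest 'cabca' ignored (set empty)
after full input: {}  (accept=1 not in)

Answer: REJECT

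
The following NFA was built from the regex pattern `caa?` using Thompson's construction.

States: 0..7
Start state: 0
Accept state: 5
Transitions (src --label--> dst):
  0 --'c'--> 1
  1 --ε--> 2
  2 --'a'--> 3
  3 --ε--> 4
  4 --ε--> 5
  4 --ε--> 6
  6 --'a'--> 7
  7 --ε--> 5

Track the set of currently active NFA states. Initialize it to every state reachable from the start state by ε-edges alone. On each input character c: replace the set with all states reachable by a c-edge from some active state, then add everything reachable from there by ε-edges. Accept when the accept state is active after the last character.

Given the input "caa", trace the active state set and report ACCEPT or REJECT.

S₀ = ε-closure({0}) = {0}
'c' @ 1: {1,2}
'a' @ 2: {3,4,5,6}  ✓accept
'a' @ 3: {5,7}  ✓accept
after full input: {5,7}  (accept=5 in)

Answer: ACCEPT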